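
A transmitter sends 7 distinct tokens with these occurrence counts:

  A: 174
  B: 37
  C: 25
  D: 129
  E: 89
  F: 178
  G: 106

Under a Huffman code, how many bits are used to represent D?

3

Huffman merges, smallest pair first:
combine C(25), B(37) → 62
combine 62, E(89) → 151
combine G(106), D(129) → 235
combine 151, A(174) → 325
combine F(178), 235 → 413
combine 325, 413 → 738
D sits 3 levels below the root, so its codeword is 3 bits.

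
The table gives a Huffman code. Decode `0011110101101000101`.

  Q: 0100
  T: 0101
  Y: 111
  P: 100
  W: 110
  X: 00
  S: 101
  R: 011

Read left to right; each codeword is recognised as soon as it completes (prefix code):
  00→X | 111→Y | 101→S | 011→R | 0100→Q | 0101→T
Decoded message: XYSRQT

XYSRQT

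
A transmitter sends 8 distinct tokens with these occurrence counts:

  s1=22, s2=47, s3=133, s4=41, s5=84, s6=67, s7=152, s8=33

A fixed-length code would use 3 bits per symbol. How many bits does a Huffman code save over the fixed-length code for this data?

Fixed-length: 3 bits × 579 symbols = 1737 bits.
Huffman merges:
combine s1(22), s8(33) → 55
combine s4(41), s2(47) → 88
combine 55, s6(67) → 122
combine s5(84), 88 → 172
combine 122, s3(133) → 255
combine s7(152), 172 → 324
combine 255, 324 → 579
Huffman total = 55 + 88 + 122 + 172 + 255 + 324 + 579 = 1595 bits.
Saving = 1737 − 1595 = 142 bits.

142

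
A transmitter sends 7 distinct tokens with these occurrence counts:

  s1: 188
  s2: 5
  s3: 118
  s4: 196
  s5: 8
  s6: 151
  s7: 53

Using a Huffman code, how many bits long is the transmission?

1701

Greedily combine the two least-frequent nodes:
combine s2(5), s5(8) → 13
combine 13, s7(53) → 66
combine 66, s3(118) → 184
combine s6(151), 184 → 335
combine s1(188), s4(196) → 384
combine 335, 384 → 719
Total encoded bits = sum of merged weights = 13 + 66 + 184 + 335 + 384 + 719 = 1701.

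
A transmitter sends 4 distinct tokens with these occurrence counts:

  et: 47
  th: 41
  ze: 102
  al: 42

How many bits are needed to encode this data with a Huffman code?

Build the Huffman tree bottom-up:
combine th(41), al(42) → 83
combine et(47), 83 → 130
combine ze(102), 130 → 232
Total encoded bits = sum of merged weights = 83 + 130 + 232 = 445.

445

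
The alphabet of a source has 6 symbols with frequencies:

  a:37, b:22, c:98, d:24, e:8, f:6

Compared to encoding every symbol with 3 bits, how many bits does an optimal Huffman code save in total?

Fixed-length: 3 bits × 195 symbols = 585 bits.
Huffman merges:
merge f(6) and e(8): 14
merge 14 and b(22): 36
merge d(24) and 36: 60
merge a(37) and 60: 97
merge 97 and c(98): 195
Huffman total = 14 + 36 + 60 + 97 + 195 = 402 bits.
Saving = 585 − 402 = 183 bits.

183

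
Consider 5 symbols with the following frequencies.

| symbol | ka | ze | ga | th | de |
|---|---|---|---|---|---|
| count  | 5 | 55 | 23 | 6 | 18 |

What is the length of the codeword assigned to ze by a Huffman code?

1

Build the tree from the bottom:
ka(5) + th(6) → 11
11 + de(18) → 29
ga(23) + 29 → 52
52 + ze(55) → 107
ze is merged only at the final step, so code length = 1.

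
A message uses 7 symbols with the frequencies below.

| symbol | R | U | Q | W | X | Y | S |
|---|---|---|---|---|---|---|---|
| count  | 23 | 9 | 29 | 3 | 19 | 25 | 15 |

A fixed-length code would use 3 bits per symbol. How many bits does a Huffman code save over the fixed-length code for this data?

Fixed-length: 3 bits × 123 symbols = 369 bits.
Huffman merges:
merge W(3) and U(9): 12
merge 12 and S(15): 27
merge X(19) and R(23): 42
merge Y(25) and 27: 52
merge Q(29) and 42: 71
merge 52 and 71: 123
Huffman total = 12 + 27 + 42 + 52 + 71 + 123 = 327 bits.
Saving = 369 − 327 = 42 bits.

42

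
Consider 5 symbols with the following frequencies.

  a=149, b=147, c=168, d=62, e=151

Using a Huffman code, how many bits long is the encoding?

1563

Merge the two smallest weights repeatedly:
merge d(62) and b(147): 209
merge a(149) and e(151): 300
merge c(168) and 209: 377
merge 300 and 377: 677
The encoded length is the sum of every internal node's weight: 209 + 300 + 377 + 677 = 1563 bits.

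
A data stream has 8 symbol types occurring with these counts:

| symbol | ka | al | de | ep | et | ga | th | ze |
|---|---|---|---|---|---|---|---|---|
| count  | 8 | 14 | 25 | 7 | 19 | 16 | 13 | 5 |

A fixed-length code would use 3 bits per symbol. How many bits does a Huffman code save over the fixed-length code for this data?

Fixed-length: 3 bits × 107 symbols = 321 bits.
Huffman merges:
ze(5) + ep(7) → 12
ka(8) + 12 → 20
th(13) + al(14) → 27
ga(16) + et(19) → 35
20 + de(25) → 45
27 + 35 → 62
45 + 62 → 107
Huffman total = 12 + 20 + 27 + 35 + 45 + 62 + 107 = 308 bits.
Saving = 321 − 308 = 13 bits.

13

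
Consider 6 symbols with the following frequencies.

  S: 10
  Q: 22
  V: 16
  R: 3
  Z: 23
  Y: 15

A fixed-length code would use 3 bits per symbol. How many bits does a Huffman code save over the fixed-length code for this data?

Fixed-length: 3 bits × 89 symbols = 267 bits.
Huffman merges:
merge R(3) and S(10): 13
merge 13 and Y(15): 28
merge V(16) and Q(22): 38
merge Z(23) and 28: 51
merge 38 and 51: 89
Huffman total = 13 + 28 + 38 + 51 + 89 = 219 bits.
Saving = 267 − 219 = 48 bits.

48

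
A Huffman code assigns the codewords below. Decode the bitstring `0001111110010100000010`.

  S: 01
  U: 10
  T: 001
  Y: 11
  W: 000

WYYYTSWWU

Read left to right; each codeword is recognised as soon as it completes (prefix code):
  000→W | 11→Y | 11→Y | 11→Y | 001→T | 01→S | 000→W | 000→W | 10→U
Decoded message: WYYYTSWWU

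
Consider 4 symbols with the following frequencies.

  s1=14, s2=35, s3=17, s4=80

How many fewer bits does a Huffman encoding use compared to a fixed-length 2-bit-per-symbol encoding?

49

Fixed-length: 2 bits × 146 symbols = 292 bits.
Huffman merges:
merge s1(14) and s3(17): 31
merge 31 and s2(35): 66
merge 66 and s4(80): 146
Huffman total = 31 + 66 + 146 = 243 bits.
Saving = 292 − 243 = 49 bits.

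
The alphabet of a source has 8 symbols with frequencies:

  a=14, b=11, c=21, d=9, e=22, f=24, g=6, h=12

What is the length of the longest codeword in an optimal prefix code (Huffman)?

4

Merge the two lowest-weight nodes at each step:
merge g(6) and d(9): 15
merge b(11) and h(12): 23
merge a(14) and 15: 29
merge c(21) and e(22): 43
merge 23 and f(24): 47
merge 29 and 43: 72
merge 47 and 72: 119
The rarest symbols sit at the bottom; the longest codeword is 4 bits.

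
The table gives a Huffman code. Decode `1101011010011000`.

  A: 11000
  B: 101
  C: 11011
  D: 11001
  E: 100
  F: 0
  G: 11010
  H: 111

GGFA

Read left to right; each codeword is recognised as soon as it completes (prefix code):
  11010→G | 11010→G | 0→F | 11000→A
Decoded message: GGFA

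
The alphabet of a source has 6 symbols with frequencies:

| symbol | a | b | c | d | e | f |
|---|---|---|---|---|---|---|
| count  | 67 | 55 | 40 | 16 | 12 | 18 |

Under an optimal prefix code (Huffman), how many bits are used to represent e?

4

Huffman merges, smallest pair first:
merge e(12) and d(16): 28
merge f(18) and 28: 46
merge c(40) and 46: 86
merge b(55) and a(67): 122
merge 86 and 122: 208
e's leaf is at depth 4, giving a 4-bit codeword.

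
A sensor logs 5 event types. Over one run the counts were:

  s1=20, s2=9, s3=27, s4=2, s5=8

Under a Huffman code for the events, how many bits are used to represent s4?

Repeatedly merge the two smallest:
merge s4(2) and s5(8): 10
merge s2(9) and 10: 19
merge 19 and s1(20): 39
merge s3(27) and 39: 66
The subtree containing s4 is merged 4 times, so code length = 4.

4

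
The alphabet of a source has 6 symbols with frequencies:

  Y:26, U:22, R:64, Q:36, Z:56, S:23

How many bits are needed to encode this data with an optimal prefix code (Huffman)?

561

Merge the two smallest weights repeatedly:
U(22) + S(23) → 45
Y(26) + Q(36) → 62
45 + Z(56) → 101
62 + R(64) → 126
101 + 126 → 227
The encoded length is the sum of every internal node's weight: 45 + 62 + 101 + 126 + 227 = 561 bits.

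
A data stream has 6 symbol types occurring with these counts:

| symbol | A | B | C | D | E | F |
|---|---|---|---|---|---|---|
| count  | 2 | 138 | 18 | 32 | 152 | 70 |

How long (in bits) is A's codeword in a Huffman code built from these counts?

5

Repeatedly merge the two smallest:
merge A(2) and C(18): 20
merge 20 and D(32): 52
merge 52 and F(70): 122
merge 122 and B(138): 260
merge E(152) and 260: 412
The subtree containing A is merged 5 times, so code length = 5.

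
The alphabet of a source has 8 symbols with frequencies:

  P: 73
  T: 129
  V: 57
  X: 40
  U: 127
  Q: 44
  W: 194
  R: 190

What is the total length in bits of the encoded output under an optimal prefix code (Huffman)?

2392

Build the Huffman tree bottom-up:
merge X(40) and Q(44): 84
merge V(57) and P(73): 130
merge 84 and U(127): 211
merge T(129) and 130: 259
merge R(190) and W(194): 384
merge 211 and 259: 470
merge 384 and 470: 854
The encoded length is the sum of every internal node's weight: 84 + 130 + 211 + 259 + 384 + 470 + 854 = 2392 bits.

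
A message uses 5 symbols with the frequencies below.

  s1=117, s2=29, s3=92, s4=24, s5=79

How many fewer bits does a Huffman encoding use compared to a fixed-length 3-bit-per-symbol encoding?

288

Fixed-length: 3 bits × 341 symbols = 1023 bits.
Huffman merges:
s4(24) + s2(29) → 53
53 + s5(79) → 132
s3(92) + s1(117) → 209
132 + 209 → 341
Huffman total = 53 + 132 + 209 + 341 = 735 bits.
Saving = 1023 − 735 = 288 bits.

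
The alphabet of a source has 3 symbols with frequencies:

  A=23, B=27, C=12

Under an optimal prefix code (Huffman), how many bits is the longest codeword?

Merge the two lowest-weight nodes at each step:
C(12) + A(23) → 35
B(27) + 35 → 62
Maximum depth reached is 2.

2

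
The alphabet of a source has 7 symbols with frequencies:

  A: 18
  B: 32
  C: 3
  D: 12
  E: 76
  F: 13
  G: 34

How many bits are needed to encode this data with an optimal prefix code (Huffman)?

Greedily combine the two least-frequent nodes:
combine C(3), D(12) → 15
combine F(13), 15 → 28
combine A(18), 28 → 46
combine B(32), G(34) → 66
combine 46, 66 → 112
combine E(76), 112 → 188
The encoded length is the sum of every internal node's weight: 15 + 28 + 46 + 66 + 112 + 188 = 455 bits.

455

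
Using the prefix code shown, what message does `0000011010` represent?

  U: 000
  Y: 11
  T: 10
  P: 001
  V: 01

Read left to right; each codeword is recognised as soon as it completes (prefix code):
  000→U | 001→P | 10→T | 10→T
Decoded message: UPTT

UPTT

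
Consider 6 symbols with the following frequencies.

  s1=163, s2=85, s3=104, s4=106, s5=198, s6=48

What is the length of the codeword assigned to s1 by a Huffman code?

Repeatedly merge the two smallest:
s6(48) + s2(85) → 133
s3(104) + s4(106) → 210
133 + s1(163) → 296
s5(198) + 210 → 408
296 + 408 → 704
The subtree containing s1 is merged 2 times, so code length = 2.

2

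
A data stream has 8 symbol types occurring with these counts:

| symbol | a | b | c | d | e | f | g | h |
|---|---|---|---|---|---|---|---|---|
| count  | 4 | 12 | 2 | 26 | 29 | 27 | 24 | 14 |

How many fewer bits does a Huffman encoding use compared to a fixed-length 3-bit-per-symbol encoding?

Fixed-length: 3 bits × 138 symbols = 414 bits.
Huffman merges:
c(2) + a(4) → 6
6 + b(12) → 18
h(14) + 18 → 32
g(24) + d(26) → 50
f(27) + e(29) → 56
32 + 50 → 82
56 + 82 → 138
Huffman total = 6 + 18 + 32 + 50 + 56 + 82 + 138 = 382 bits.
Saving = 414 − 382 = 32 bits.

32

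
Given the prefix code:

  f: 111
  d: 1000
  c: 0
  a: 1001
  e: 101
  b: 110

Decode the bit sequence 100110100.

aecc

Read left to right; each codeword is recognised as soon as it completes (prefix code):
  1001→a | 101→e | 0→c | 0→c
Decoded message: aecc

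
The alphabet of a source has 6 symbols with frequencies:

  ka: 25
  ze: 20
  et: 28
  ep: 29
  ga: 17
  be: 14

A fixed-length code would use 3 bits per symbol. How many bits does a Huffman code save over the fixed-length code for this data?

Fixed-length: 3 bits × 133 symbols = 399 bits.
Huffman merges:
merge be(14) and ga(17): 31
merge ze(20) and ka(25): 45
merge et(28) and ep(29): 57
merge 31 and 45: 76
merge 57 and 76: 133
Huffman total = 31 + 45 + 57 + 76 + 133 = 342 bits.
Saving = 399 − 342 = 57 bits.

57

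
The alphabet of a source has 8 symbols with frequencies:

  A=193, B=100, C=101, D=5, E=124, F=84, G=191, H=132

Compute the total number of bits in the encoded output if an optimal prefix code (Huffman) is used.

Build the Huffman tree bottom-up:
combine D(5), F(84) → 89
combine 89, B(100) → 189
combine C(101), E(124) → 225
combine H(132), 189 → 321
combine G(191), A(193) → 384
combine 225, 321 → 546
combine 384, 546 → 930
Each symbol's bit-cost is frequency × depth; summing gives 2684 bits (equivalently 89 + 189 + 225 + 321 + 384 + 546 + 930).

2684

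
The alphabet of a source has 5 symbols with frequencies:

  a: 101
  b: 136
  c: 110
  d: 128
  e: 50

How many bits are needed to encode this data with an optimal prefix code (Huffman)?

Greedily combine the two least-frequent nodes:
combine e(50), a(101) → 151
combine c(110), d(128) → 238
combine b(136), 151 → 287
combine 238, 287 → 525
Each symbol's bit-cost is frequency × depth; summing gives 1201 bits (equivalently 151 + 238 + 287 + 525).

1201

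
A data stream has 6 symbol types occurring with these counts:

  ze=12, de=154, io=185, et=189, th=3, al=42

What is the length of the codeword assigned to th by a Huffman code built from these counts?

Build the tree from the bottom:
merge th(3) and ze(12): 15
merge 15 and al(42): 57
merge 57 and de(154): 211
merge io(185) and et(189): 374
merge 211 and 374: 585
The subtree containing th is merged 4 times, so code length = 4.

4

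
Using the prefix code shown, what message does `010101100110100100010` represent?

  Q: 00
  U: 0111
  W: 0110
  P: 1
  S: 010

Read left to right; each codeword is recognised as soon as it completes (prefix code):
  010→S | 1→P | 0110→W | 0110→W | 1→P | 00→Q | 1→P | 00→Q | 010→S
Decoded message: SPWWPQPQS

SPWWPQPQS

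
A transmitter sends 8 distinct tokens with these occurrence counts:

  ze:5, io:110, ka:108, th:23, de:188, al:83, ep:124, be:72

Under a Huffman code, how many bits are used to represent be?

Repeatedly merge the two smallest:
ze(5) + th(23) → 28
28 + be(72) → 100
al(83) + 100 → 183
ka(108) + io(110) → 218
ep(124) + 183 → 307
de(188) + 218 → 406
307 + 406 → 713
The subtree containing be is merged 4 times, so code length = 4.

4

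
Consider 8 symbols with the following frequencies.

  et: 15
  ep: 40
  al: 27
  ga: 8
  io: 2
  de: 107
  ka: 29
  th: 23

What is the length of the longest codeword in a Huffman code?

6

Merge the two lowest-weight nodes at each step:
combine io(2), ga(8) → 10
combine 10, et(15) → 25
combine th(23), 25 → 48
combine al(27), ka(29) → 56
combine ep(40), 48 → 88
combine 56, 88 → 144
combine de(107), 144 → 251
Maximum depth reached is 6.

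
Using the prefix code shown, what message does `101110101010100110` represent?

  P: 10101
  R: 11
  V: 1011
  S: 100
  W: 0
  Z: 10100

VPWZRW

Read left to right; each codeword is recognised as soon as it completes (prefix code):
  1011→V | 10101→P | 0→W | 10100→Z | 11→R | 0→W
Decoded message: VPWZRW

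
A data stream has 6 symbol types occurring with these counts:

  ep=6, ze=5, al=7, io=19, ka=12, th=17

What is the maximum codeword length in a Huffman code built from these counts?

Merge the two lowest-weight nodes at each step:
merge ze(5) and ep(6): 11
merge al(7) and 11: 18
merge ka(12) and th(17): 29
merge 18 and io(19): 37
merge 29 and 37: 66
The first pair merged (ze, ep) ends up deepest, at depth 4.

4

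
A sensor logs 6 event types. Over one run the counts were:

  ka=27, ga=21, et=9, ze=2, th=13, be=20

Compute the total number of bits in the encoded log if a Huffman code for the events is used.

219

Greedily combine the two least-frequent nodes:
combine ze(2), et(9) → 11
combine 11, th(13) → 24
combine be(20), ga(21) → 41
combine 24, ka(27) → 51
combine 41, 51 → 92
The encoded length is the sum of every internal node's weight: 11 + 24 + 41 + 51 + 92 = 219 bits.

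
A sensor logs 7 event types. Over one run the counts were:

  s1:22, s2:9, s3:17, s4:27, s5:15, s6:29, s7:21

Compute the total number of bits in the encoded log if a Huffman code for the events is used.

388

Build the Huffman tree bottom-up:
s2(9) + s5(15) → 24
s3(17) + s7(21) → 38
s1(22) + 24 → 46
s4(27) + s6(29) → 56
38 + 46 → 84
56 + 84 → 140
The encoded length is the sum of every internal node's weight: 24 + 38 + 46 + 56 + 84 + 140 = 388 bits.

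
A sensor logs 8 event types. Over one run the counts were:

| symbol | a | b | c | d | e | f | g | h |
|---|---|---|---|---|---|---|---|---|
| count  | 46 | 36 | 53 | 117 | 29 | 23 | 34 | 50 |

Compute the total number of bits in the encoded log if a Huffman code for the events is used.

Greedily combine the two least-frequent nodes:
combine f(23), e(29) → 52
combine g(34), b(36) → 70
combine a(46), h(50) → 96
combine 52, c(53) → 105
combine 70, 96 → 166
combine 105, d(117) → 222
combine 166, 222 → 388
Each symbol's bit-cost is frequency × depth; summing gives 1099 bits (equivalently 52 + 70 + 96 + 105 + 166 + 222 + 388).

1099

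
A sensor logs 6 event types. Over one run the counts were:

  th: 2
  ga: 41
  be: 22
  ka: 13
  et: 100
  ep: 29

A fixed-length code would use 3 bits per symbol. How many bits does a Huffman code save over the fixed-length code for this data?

Fixed-length: 3 bits × 207 symbols = 621 bits.
Huffman merges:
combine th(2), ka(13) → 15
combine 15, be(22) → 37
combine ep(29), 37 → 66
combine ga(41), 66 → 107
combine et(100), 107 → 207
Huffman total = 15 + 37 + 66 + 107 + 207 = 432 bits.
Saving = 621 − 432 = 189 bits.

189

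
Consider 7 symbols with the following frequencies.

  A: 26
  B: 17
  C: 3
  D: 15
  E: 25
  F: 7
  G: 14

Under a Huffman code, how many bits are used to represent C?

Huffman merges, smallest pair first:
combine C(3), F(7) → 10
combine 10, G(14) → 24
combine D(15), B(17) → 32
combine 24, E(25) → 49
combine A(26), 32 → 58
combine 49, 58 → 107
The subtree containing C is merged 4 times, so code length = 4.

4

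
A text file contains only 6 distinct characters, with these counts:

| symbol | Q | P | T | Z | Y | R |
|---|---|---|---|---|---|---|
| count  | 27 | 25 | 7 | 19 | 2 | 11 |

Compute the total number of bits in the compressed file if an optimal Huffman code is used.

211

Merge the two smallest weights repeatedly:
Y(2) + T(7) → 9
9 + R(11) → 20
Z(19) + 20 → 39
P(25) + Q(27) → 52
39 + 52 → 91
Each symbol's bit-cost is frequency × depth; summing gives 211 bits (equivalently 9 + 20 + 39 + 52 + 91).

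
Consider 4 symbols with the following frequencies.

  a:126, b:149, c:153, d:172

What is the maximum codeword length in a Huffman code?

2

Merge the two lowest-weight nodes at each step:
a(126) + b(149) → 275
c(153) + d(172) → 325
275 + 325 → 600
Maximum depth reached is 2.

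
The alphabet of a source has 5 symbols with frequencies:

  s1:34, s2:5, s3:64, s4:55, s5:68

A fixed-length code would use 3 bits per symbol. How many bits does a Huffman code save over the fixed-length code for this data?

Fixed-length: 3 bits × 226 symbols = 678 bits.
Huffman merges:
s2(5) + s1(34) → 39
39 + s4(55) → 94
s3(64) + s5(68) → 132
94 + 132 → 226
Huffman total = 39 + 94 + 132 + 226 = 491 bits.
Saving = 678 − 491 = 187 bits.

187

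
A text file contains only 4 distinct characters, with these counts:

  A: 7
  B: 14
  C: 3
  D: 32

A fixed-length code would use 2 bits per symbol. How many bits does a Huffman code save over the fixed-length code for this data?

Fixed-length: 2 bits × 56 symbols = 112 bits.
Huffman merges:
combine C(3), A(7) → 10
combine 10, B(14) → 24
combine 24, D(32) → 56
Huffman total = 10 + 24 + 56 = 90 bits.
Saving = 112 − 90 = 22 bits.

22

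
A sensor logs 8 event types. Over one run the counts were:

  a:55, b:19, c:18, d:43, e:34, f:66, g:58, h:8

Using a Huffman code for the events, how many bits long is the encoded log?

850

Greedily combine the two least-frequent nodes:
h(8) + c(18) → 26
b(19) + 26 → 45
e(34) + d(43) → 77
45 + a(55) → 100
g(58) + f(66) → 124
77 + 100 → 177
124 + 177 → 301
The encoded length is the sum of every internal node's weight: 26 + 45 + 77 + 100 + 124 + 177 + 301 = 850 bits.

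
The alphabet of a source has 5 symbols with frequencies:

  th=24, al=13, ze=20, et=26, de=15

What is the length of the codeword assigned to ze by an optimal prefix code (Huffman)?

Repeatedly merge the two smallest:
combine al(13), de(15) → 28
combine ze(20), th(24) → 44
combine et(26), 28 → 54
combine 44, 54 → 98
ze's leaf is at depth 2, giving a 2-bit codeword.

2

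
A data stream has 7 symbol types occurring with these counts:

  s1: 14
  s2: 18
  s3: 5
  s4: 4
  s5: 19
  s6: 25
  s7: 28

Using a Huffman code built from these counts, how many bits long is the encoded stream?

Merge the two smallest weights repeatedly:
s4(4) + s3(5) → 9
9 + s1(14) → 23
s2(18) + s5(19) → 37
23 + s6(25) → 48
s7(28) + 37 → 65
48 + 65 → 113
Each symbol's bit-cost is frequency × depth; summing gives 295 bits (equivalently 9 + 23 + 37 + 48 + 65 + 113).

295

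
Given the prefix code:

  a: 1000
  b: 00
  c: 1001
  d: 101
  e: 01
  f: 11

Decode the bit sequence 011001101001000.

Read left to right; each codeword is recognised as soon as it completes (prefix code):
  01→e | 1001→c | 101→d | 00→b | 1000→a
Decoded message: ecdba

ecdba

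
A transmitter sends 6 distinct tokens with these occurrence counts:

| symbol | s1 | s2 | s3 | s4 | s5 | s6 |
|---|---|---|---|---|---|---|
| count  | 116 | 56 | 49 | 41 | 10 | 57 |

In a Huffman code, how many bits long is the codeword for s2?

3

Repeatedly merge the two smallest:
combine s5(10), s4(41) → 51
combine s3(49), 51 → 100
combine s2(56), s6(57) → 113
combine 100, 113 → 213
combine s1(116), 213 → 329
s2's leaf is at depth 3, giving a 3-bit codeword.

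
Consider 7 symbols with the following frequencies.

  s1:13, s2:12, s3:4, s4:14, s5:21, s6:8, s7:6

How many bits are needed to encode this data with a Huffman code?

209

Merge the two smallest weights repeatedly:
combine s3(4), s7(6) → 10
combine s6(8), 10 → 18
combine s2(12), s1(13) → 25
combine s4(14), 18 → 32
combine s5(21), 25 → 46
combine 32, 46 → 78
Total encoded bits = sum of merged weights = 10 + 18 + 25 + 32 + 46 + 78 = 209.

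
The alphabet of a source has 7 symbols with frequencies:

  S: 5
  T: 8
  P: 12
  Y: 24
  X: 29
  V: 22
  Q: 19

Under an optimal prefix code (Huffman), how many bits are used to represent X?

Repeatedly merge the two smallest:
merge S(5) and T(8): 13
merge P(12) and 13: 25
merge Q(19) and V(22): 41
merge Y(24) and 25: 49
merge X(29) and 41: 70
merge 49 and 70: 119
The subtree containing X is merged 2 times, so code length = 2.

2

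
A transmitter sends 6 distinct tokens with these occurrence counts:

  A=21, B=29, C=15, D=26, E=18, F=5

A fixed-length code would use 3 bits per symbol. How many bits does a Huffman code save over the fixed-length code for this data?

56

Fixed-length: 3 bits × 114 symbols = 342 bits.
Huffman merges:
F(5) + C(15) → 20
E(18) + 20 → 38
A(21) + D(26) → 47
B(29) + 38 → 67
47 + 67 → 114
Huffman total = 20 + 38 + 47 + 67 + 114 = 286 bits.
Saving = 342 − 286 = 56 bits.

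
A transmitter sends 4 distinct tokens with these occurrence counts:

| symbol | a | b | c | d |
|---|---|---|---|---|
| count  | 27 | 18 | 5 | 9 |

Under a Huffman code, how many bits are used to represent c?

Build the tree from the bottom:
c(5) + d(9) → 14
14 + b(18) → 32
a(27) + 32 → 59
The subtree containing c is merged 3 times, so code length = 3.

3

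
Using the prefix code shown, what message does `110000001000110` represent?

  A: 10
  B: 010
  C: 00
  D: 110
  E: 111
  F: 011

DCCBCD

Read left to right; each codeword is recognised as soon as it completes (prefix code):
  110→D | 00→C | 00→C | 010→B | 00→C | 110→D
Decoded message: DCCBCD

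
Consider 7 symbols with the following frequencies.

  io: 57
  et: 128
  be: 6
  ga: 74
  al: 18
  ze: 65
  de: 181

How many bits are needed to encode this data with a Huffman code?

1302

Build the Huffman tree bottom-up:
merge be(6) and al(18): 24
merge 24 and io(57): 81
merge ze(65) and ga(74): 139
merge 81 and et(128): 209
merge 139 and de(181): 320
merge 209 and 320: 529
Each symbol's bit-cost is frequency × depth; summing gives 1302 bits (equivalently 24 + 81 + 139 + 209 + 320 + 529).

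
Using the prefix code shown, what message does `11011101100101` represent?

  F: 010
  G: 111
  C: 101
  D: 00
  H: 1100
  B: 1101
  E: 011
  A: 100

BBAC

Read left to right; each codeword is recognised as soon as it completes (prefix code):
  1101→B | 1101→B | 100→A | 101→C
Decoded message: BBAC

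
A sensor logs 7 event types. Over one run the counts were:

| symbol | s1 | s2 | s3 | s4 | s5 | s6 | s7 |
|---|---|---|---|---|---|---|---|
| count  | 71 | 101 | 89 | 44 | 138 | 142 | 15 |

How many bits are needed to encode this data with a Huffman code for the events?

1579

Build the Huffman tree bottom-up:
s7(15) + s4(44) → 59
59 + s1(71) → 130
s3(89) + s2(101) → 190
130 + s5(138) → 268
s6(142) + 190 → 332
268 + 332 → 600
Each symbol's bit-cost is frequency × depth; summing gives 1579 bits (equivalently 59 + 130 + 190 + 268 + 332 + 600).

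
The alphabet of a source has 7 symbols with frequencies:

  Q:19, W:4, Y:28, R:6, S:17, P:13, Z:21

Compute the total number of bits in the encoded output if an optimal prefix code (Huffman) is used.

Build the Huffman tree bottom-up:
merge W(4) and R(6): 10
merge 10 and P(13): 23
merge S(17) and Q(19): 36
merge Z(21) and 23: 44
merge Y(28) and 36: 64
merge 44 and 64: 108
The encoded length is the sum of every internal node's weight: 10 + 23 + 36 + 44 + 64 + 108 = 285 bits.

285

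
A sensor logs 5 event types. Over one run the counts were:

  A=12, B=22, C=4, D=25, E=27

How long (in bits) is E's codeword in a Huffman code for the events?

Build the tree from the bottom:
combine C(4), A(12) → 16
combine 16, B(22) → 38
combine D(25), E(27) → 52
combine 38, 52 → 90
The subtree containing E is merged 2 times, so code length = 2.

2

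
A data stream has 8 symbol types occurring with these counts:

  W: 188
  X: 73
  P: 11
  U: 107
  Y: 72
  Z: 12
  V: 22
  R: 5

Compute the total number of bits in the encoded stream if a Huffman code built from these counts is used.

1188

Greedily combine the two least-frequent nodes:
merge R(5) and P(11): 16
merge Z(12) and 16: 28
merge V(22) and 28: 50
merge 50 and Y(72): 122
merge X(73) and U(107): 180
merge 122 and 180: 302
merge W(188) and 302: 490
Total encoded bits = sum of merged weights = 16 + 28 + 50 + 122 + 180 + 302 + 490 = 1188.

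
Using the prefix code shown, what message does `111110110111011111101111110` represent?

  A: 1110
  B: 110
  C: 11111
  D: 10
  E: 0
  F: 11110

Read left to right; each codeword is recognised as soon as it completes (prefix code):
  11111→C | 0→E | 110→B | 1110→A | 11111→C | 10→D | 11111→C | 10→D
Decoded message: CEBACDCD

CEBACDCD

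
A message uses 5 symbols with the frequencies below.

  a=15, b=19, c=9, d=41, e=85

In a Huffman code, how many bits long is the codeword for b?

Repeatedly merge the two smallest:
merge c(9) and a(15): 24
merge b(19) and 24: 43
merge d(41) and 43: 84
merge 84 and e(85): 169
The subtree containing b is merged 3 times, so code length = 3.

3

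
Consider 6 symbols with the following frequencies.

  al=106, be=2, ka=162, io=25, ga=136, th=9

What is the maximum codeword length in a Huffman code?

Merge the two lowest-weight nodes at each step:
merge be(2) and th(9): 11
merge 11 and io(25): 36
merge 36 and al(106): 142
merge ga(136) and 142: 278
merge ka(162) and 278: 440
Maximum depth reached is 5.

5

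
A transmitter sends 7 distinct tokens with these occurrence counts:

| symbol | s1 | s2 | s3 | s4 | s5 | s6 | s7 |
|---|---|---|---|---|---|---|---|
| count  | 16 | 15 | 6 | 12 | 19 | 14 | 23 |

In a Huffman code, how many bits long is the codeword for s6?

Huffman merges, smallest pair first:
merge s3(6) and s4(12): 18
merge s6(14) and s2(15): 29
merge s1(16) and 18: 34
merge s5(19) and s7(23): 42
merge 29 and 34: 63
merge 42 and 63: 105
The subtree containing s6 is merged 3 times, so code length = 3.

3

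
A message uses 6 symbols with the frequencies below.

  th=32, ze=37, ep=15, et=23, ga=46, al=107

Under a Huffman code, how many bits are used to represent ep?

Huffman merges, smallest pair first:
merge ep(15) and et(23): 38
merge th(32) and ze(37): 69
merge 38 and ga(46): 84
merge 69 and 84: 153
merge al(107) and 153: 260
The subtree containing ep is merged 4 times, so code length = 4.

4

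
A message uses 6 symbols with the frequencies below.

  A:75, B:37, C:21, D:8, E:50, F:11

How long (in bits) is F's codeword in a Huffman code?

Build the tree from the bottom:
combine D(8), F(11) → 19
combine 19, C(21) → 40
combine B(37), 40 → 77
combine E(50), A(75) → 125
combine 77, 125 → 202
F's leaf is at depth 4, giving a 4-bit codeword.

4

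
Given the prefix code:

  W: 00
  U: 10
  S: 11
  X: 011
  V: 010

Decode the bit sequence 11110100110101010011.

Read left to right; each codeword is recognised as soon as it completes (prefix code):
  11→S | 11→S | 010→V | 011→X | 010→V | 10→U | 10→U | 011→X
Decoded message: SSVXVUUX

SSVXVUUX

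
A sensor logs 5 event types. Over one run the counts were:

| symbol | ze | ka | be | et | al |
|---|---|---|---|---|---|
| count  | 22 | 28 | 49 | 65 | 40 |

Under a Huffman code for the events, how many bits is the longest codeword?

Merge the two lowest-weight nodes at each step:
ze(22) + ka(28) → 50
al(40) + be(49) → 89
50 + et(65) → 115
89 + 115 → 204
The first pair merged (ze, ka) ends up deepest, at depth 3.

3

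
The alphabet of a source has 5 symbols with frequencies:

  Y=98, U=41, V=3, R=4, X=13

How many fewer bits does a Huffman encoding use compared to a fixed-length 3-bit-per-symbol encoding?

Fixed-length: 3 bits × 159 symbols = 477 bits.
Huffman merges:
V(3) + R(4) → 7
7 + X(13) → 20
20 + U(41) → 61
61 + Y(98) → 159
Huffman total = 7 + 20 + 61 + 159 = 247 bits.
Saving = 477 − 247 = 230 bits.

230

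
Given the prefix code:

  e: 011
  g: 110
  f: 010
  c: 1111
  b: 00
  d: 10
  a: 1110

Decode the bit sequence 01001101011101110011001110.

fefaaeba

Read left to right; each codeword is recognised as soon as it completes (prefix code):
  010→f | 011→e | 010→f | 1110→a | 1110→a | 011→e | 00→b | 1110→a
Decoded message: fefaaeba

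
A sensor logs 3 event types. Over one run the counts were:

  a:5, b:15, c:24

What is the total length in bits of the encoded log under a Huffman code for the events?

Greedily combine the two least-frequent nodes:
combine a(5), b(15) → 20
combine 20, c(24) → 44
Total encoded bits = sum of merged weights = 20 + 44 = 64.

64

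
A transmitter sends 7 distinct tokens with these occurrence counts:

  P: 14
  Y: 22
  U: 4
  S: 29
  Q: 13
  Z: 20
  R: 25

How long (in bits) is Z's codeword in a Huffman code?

3

Repeatedly merge the two smallest:
combine U(4), Q(13) → 17
combine P(14), 17 → 31
combine Z(20), Y(22) → 42
combine R(25), S(29) → 54
combine 31, 42 → 73
combine 54, 73 → 127
Z's leaf is at depth 3, giving a 3-bit codeword.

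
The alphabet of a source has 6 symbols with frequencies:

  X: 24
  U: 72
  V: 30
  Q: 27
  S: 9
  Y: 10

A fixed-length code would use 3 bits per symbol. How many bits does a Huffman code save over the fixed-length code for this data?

125

Fixed-length: 3 bits × 172 symbols = 516 bits.
Huffman merges:
merge S(9) and Y(10): 19
merge 19 and X(24): 43
merge Q(27) and V(30): 57
merge 43 and 57: 100
merge U(72) and 100: 172
Huffman total = 19 + 43 + 57 + 100 + 172 = 391 bits.
Saving = 516 − 391 = 125 bits.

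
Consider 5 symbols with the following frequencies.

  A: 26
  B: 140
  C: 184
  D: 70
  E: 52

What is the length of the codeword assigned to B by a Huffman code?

2

Huffman merges, smallest pair first:
combine A(26), E(52) → 78
combine D(70), 78 → 148
combine B(140), 148 → 288
combine C(184), 288 → 472
The subtree containing B is merged 2 times, so code length = 2.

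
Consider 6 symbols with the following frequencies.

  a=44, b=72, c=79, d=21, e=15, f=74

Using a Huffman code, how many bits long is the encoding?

726

Merge the two smallest weights repeatedly:
merge e(15) and d(21): 36
merge 36 and a(44): 80
merge b(72) and f(74): 146
merge c(79) and 80: 159
merge 146 and 159: 305
The encoded length is the sum of every internal node's weight: 36 + 80 + 146 + 159 + 305 = 726 bits.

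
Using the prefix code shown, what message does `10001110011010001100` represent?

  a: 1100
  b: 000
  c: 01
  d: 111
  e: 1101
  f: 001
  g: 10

gfaeba

Read left to right; each codeword is recognised as soon as it completes (prefix code):
  10→g | 001→f | 1100→a | 1101→e | 000→b | 1100→a
Decoded message: gfaeba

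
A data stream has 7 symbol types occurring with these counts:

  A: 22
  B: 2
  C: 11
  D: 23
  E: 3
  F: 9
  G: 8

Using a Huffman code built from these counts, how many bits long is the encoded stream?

Merge the two smallest weights repeatedly:
B(2) + E(3) → 5
5 + G(8) → 13
F(9) + C(11) → 20
13 + 20 → 33
A(22) + D(23) → 45
33 + 45 → 78
The encoded length is the sum of every internal node's weight: 5 + 13 + 20 + 33 + 45 + 78 = 194 bits.

194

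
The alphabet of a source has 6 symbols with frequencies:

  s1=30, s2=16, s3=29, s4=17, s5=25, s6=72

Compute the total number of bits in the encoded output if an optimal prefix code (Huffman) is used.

456

Build the Huffman tree bottom-up:
s2(16) + s4(17) → 33
s5(25) + s3(29) → 54
s1(30) + 33 → 63
54 + 63 → 117
s6(72) + 117 → 189
Total encoded bits = sum of merged weights = 33 + 54 + 63 + 117 + 189 = 456.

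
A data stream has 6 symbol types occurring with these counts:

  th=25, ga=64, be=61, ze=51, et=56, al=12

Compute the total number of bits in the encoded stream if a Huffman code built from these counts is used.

663

Greedily combine the two least-frequent nodes:
merge al(12) and th(25): 37
merge 37 and ze(51): 88
merge et(56) and be(61): 117
merge ga(64) and 88: 152
merge 117 and 152: 269
Each symbol's bit-cost is frequency × depth; summing gives 663 bits (equivalently 37 + 88 + 117 + 152 + 269).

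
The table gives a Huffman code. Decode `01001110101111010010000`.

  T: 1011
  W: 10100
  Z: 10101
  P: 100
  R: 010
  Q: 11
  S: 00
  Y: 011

Read left to right; each codeword is recognised as soon as it completes (prefix code):
  010→R | 011→Y | 10101→Z | 11→Q | 10100→W | 100→P | 00→S
Decoded message: RYZQWPS

RYZQWPS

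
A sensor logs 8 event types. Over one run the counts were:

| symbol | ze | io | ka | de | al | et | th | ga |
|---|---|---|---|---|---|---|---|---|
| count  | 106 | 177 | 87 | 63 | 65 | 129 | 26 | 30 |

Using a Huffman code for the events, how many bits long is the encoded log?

1918

Greedily combine the two least-frequent nodes:
combine th(26), ga(30) → 56
combine 56, de(63) → 119
combine al(65), ka(87) → 152
combine ze(106), 119 → 225
combine et(129), 152 → 281
combine io(177), 225 → 402
combine 281, 402 → 683
Each symbol's bit-cost is frequency × depth; summing gives 1918 bits (equivalently 56 + 119 + 152 + 225 + 281 + 402 + 683).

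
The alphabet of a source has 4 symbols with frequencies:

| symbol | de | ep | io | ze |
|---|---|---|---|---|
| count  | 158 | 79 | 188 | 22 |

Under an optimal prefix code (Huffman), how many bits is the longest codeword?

Merge the two lowest-weight nodes at each step:
merge ze(22) and ep(79): 101
merge 101 and de(158): 259
merge io(188) and 259: 447
The rarest symbols sit at the bottom; the longest codeword is 3 bits.

3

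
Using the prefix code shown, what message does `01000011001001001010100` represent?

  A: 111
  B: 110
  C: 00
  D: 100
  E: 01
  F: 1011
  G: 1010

Read left to right; each codeword is recognised as soon as it completes (prefix code):
  01→E | 00→C | 00→C | 110→B | 01→E | 00→C | 100→D | 1010→G | 100→D
Decoded message: ECCBECDGD

ECCBECDGD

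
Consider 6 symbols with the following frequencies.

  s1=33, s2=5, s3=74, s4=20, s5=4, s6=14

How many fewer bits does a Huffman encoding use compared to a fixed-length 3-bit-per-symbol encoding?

Fixed-length: 3 bits × 150 symbols = 450 bits.
Huffman merges:
merge s5(4) and s2(5): 9
merge 9 and s6(14): 23
merge s4(20) and 23: 43
merge s1(33) and 43: 76
merge s3(74) and 76: 150
Huffman total = 9 + 23 + 43 + 76 + 150 = 301 bits.
Saving = 450 − 301 = 149 bits.

149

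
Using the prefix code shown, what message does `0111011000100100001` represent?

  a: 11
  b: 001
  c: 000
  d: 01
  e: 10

dadebbcd

Read left to right; each codeword is recognised as soon as it completes (prefix code):
  01→d | 11→a | 01→d | 10→e | 001→b | 001→b | 000→c | 01→d
Decoded message: dadebbcd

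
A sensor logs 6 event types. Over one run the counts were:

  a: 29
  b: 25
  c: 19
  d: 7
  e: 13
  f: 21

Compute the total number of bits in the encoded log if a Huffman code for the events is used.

Build the Huffman tree bottom-up:
combine d(7), e(13) → 20
combine c(19), 20 → 39
combine f(21), b(25) → 46
combine a(29), 39 → 68
combine 46, 68 → 114
The encoded length is the sum of every internal node's weight: 20 + 39 + 46 + 68 + 114 = 287 bits.

287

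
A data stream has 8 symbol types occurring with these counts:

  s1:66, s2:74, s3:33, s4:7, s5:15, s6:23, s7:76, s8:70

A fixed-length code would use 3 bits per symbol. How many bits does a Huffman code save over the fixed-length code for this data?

83

Fixed-length: 3 bits × 364 symbols = 1092 bits.
Huffman merges:
s4(7) + s5(15) → 22
22 + s6(23) → 45
s3(33) + 45 → 78
s1(66) + s8(70) → 136
s2(74) + s7(76) → 150
78 + 136 → 214
150 + 214 → 364
Huffman total = 22 + 45 + 78 + 136 + 150 + 214 + 364 = 1009 bits.
Saving = 1092 − 1009 = 83 bits.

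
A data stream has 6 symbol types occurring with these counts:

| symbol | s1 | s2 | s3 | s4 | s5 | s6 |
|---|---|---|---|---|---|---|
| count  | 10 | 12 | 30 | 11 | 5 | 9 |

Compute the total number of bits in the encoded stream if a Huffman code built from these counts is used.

185

Build the Huffman tree bottom-up:
merge s5(5) and s6(9): 14
merge s1(10) and s4(11): 21
merge s2(12) and 14: 26
merge 21 and 26: 47
merge s3(30) and 47: 77
Each symbol's bit-cost is frequency × depth; summing gives 185 bits (equivalently 14 + 21 + 26 + 47 + 77).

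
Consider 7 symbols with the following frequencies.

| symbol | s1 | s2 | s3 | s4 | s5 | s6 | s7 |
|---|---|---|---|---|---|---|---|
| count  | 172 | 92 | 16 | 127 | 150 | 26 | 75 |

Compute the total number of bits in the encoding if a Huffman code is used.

1684

Merge the two smallest weights repeatedly:
combine s3(16), s6(26) → 42
combine 42, s7(75) → 117
combine s2(92), 117 → 209
combine s4(127), s5(150) → 277
combine s1(172), 209 → 381
combine 277, 381 → 658
The encoded length is the sum of every internal node's weight: 42 + 117 + 209 + 277 + 381 + 658 = 1684 bits.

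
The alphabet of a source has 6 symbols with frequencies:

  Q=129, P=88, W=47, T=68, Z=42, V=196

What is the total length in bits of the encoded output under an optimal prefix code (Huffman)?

Greedily combine the two least-frequent nodes:
combine Z(42), W(47) → 89
combine T(68), P(88) → 156
combine 89, Q(129) → 218
combine 156, V(196) → 352
combine 218, 352 → 570
Total encoded bits = sum of merged weights = 89 + 156 + 218 + 352 + 570 = 1385.

1385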